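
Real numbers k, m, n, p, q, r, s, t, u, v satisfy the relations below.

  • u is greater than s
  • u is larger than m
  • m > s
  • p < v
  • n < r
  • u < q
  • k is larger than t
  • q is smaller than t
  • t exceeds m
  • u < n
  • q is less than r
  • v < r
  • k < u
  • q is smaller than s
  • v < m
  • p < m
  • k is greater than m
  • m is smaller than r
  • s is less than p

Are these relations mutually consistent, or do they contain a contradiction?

inconsistent

Chaining the given relations yields q < s < p < v < m < t < k < u, so q < u. But one relation states u < q. These cannot both hold.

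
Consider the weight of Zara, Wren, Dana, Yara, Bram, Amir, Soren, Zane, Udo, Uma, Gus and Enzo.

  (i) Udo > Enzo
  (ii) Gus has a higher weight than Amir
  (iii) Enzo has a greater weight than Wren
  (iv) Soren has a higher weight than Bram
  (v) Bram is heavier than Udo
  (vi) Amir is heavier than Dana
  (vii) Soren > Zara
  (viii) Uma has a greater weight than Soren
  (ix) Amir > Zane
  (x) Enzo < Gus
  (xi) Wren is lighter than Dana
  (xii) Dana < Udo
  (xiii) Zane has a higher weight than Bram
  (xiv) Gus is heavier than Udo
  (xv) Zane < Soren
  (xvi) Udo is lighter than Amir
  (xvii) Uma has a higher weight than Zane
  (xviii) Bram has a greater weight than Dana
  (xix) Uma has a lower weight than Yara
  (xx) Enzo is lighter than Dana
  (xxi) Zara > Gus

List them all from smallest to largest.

Wren < Enzo < Dana < Udo < Bram < Zane < Amir < Gus < Zara < Soren < Uma < Yara

Nothing is placed below Wren, so it is least; from there Wren < Enzo; Enzo < Dana; Dana < Udo; Udo < Bram; Bram < Zane; Zane < Amir; Amir < Gus; Gus < Zara; Zara < Soren; Soren < Uma; Uma < Yara, each given directly.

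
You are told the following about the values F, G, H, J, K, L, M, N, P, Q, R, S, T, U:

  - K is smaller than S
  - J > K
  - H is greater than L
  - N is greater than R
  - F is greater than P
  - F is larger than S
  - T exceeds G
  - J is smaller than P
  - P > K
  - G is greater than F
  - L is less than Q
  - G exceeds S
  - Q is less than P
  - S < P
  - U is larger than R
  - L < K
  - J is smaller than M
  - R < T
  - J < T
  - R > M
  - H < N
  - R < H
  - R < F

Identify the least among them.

L

K is not least since L < K; J is not least since K < J; Q is not least since L < Q; M is not least since J < M; S is not least since K < S; R is not least since M < R; P is not least since Q < P; U is not least since R < U; F is not least since S < F; H is not least since L < H; N is not least since R < N; G is not least since S < G; T is not least since G < T.
Only L has nothing below it, so L is the least.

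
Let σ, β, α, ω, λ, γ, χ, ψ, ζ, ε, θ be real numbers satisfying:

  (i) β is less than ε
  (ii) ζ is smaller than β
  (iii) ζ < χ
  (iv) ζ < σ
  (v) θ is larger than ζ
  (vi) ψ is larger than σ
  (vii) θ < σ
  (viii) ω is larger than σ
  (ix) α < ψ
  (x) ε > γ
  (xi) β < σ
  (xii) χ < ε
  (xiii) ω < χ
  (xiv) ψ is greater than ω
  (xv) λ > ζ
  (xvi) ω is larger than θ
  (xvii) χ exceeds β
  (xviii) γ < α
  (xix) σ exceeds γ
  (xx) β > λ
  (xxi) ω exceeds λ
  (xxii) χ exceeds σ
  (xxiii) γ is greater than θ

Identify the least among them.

ζ

Chaining upward from ζ: directly above it, θ, λ, β, σ, χ; then γ, ω, ψ, ε; then α.
That covers every other element, and nothing is given below ζ, so ζ is the least.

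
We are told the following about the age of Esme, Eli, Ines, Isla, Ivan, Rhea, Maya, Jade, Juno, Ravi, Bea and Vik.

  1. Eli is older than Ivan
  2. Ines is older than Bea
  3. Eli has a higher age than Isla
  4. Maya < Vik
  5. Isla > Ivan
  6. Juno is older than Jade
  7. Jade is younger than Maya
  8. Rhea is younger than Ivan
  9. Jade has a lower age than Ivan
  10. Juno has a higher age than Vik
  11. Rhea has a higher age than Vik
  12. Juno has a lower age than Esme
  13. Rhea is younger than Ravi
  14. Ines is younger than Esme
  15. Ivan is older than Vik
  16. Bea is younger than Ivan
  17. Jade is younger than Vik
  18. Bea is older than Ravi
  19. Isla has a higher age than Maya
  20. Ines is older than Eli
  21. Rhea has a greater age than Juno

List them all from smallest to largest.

Jade < Maya < Vik < Juno < Rhea < Ravi < Bea < Ivan < Isla < Eli < Ines < Esme

Nothing is placed below Jade, so it is least; from there Jade < Maya; Maya < Vik; Vik < Juno; Juno < Rhea; Rhea < Ravi; Ravi < Bea; Bea < Ivan; Ivan < Isla; Isla < Eli; Eli < Ines; Ines < Esme, each given directly.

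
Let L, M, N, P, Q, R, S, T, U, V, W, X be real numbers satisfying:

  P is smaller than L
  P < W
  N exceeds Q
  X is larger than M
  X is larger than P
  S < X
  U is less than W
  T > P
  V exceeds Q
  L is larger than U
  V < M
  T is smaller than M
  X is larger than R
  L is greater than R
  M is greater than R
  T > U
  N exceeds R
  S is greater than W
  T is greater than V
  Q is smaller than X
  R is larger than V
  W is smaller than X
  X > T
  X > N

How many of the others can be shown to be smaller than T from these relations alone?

4

Directly below T: V, P, U.
One step further: Q (4 so far).
Nothing else is reachable below T; 4 in all.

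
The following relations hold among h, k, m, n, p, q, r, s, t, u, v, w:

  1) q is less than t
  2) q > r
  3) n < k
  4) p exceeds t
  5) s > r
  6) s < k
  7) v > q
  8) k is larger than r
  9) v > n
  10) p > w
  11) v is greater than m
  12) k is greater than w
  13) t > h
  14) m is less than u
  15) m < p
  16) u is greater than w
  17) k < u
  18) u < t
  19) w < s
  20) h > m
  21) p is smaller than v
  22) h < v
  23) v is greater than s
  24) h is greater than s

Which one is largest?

v

Chaining downward from v: directly below it, n, q, s, m, h, p; then r, w, t; then u; then k.
That covers every other element, and nothing is given above v, so v is the largest.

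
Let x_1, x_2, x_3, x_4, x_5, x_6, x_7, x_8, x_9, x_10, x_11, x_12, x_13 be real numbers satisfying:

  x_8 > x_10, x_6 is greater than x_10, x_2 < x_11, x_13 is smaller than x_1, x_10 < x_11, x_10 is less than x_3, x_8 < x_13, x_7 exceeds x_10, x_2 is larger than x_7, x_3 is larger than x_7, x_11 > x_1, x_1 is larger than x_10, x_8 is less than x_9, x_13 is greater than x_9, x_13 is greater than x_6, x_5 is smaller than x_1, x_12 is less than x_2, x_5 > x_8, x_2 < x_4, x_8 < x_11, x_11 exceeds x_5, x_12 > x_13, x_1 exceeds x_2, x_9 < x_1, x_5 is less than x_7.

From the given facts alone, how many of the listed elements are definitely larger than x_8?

10

The elements the relations force above x_8 are x_5, x_9, x_7, x_3, x_13, x_12, x_2, x_1, x_11, x_4 — no chain reaches any other.
That is 10.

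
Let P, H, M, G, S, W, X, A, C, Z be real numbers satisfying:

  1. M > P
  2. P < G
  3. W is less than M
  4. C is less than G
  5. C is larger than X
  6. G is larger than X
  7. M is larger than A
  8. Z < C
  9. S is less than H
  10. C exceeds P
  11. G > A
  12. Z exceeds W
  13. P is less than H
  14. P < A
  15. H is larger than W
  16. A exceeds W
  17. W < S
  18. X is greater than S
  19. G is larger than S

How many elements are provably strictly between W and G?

5

The relations place W below G. An element lies strictly between them when it is forced above W and also forced below G.
Above W: {S, A, Z, M, X, H, C}. Below G: {S, P, A, Z, X, C}.
Intersection: {S, A, Z, X, C} — 5.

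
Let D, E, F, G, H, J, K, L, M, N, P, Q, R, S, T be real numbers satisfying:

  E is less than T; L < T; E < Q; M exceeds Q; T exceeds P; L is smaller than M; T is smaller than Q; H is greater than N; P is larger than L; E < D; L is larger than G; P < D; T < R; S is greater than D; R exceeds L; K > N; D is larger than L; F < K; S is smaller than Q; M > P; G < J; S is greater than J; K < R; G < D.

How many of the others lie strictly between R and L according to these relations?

Chaining upward from L reaches: P, D, S, T, Q, M.
Chaining downward from R reaches: G, N, F, E, P, K, T.
Strictly between L and R are those in both lists: P, T — 2 elements.

2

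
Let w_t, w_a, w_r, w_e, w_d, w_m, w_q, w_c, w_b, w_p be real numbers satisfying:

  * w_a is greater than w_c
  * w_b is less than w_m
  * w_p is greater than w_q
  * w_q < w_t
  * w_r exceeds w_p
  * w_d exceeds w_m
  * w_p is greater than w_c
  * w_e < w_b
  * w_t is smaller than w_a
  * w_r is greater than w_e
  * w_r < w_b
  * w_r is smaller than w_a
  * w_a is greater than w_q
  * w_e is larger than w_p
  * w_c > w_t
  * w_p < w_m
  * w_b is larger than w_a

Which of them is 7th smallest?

The consecutive relations fix a unique order: w_q < w_t < w_c < w_p < w_e < w_r < w_a < w_b < w_m < w_d.
Counting 7 from the smallest end gives w_a.

w_a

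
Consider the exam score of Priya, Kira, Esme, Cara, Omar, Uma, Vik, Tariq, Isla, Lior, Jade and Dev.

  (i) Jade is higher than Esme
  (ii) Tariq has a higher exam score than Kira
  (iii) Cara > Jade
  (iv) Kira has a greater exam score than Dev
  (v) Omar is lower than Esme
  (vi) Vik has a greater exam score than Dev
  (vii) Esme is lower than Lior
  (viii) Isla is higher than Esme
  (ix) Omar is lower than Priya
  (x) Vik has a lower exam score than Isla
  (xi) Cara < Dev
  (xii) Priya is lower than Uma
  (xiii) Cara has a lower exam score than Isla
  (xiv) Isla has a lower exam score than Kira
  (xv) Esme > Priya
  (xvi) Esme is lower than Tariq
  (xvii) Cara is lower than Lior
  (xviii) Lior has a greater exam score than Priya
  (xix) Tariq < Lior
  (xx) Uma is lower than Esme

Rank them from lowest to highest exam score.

The consecutive links are each given: Omar < Priya; Priya < Uma; Uma < Esme; Esme < Jade; Jade < Cara; Cara < Dev; Dev < Vik; Vik < Isla; Isla < Kira; Kira < Tariq; Tariq < Lior.

Omar < Priya < Uma < Esme < Jade < Cara < Dev < Vik < Isla < Kira < Tariq < Lior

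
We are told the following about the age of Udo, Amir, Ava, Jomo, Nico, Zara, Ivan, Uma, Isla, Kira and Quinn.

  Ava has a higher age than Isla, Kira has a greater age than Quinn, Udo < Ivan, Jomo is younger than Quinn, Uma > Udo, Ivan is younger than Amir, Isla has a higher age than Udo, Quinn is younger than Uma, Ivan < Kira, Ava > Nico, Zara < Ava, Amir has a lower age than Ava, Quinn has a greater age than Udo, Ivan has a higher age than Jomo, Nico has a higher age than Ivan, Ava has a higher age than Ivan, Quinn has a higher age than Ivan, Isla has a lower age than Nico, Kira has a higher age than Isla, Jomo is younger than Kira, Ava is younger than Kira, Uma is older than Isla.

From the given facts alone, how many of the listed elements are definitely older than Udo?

8

From Udo the given relations immediately reach Isla, Ivan, Quinn, Uma.
From those, Nico, Amir, Ava, Kira — 8 in total.
No other element is forced above Udo by the given relations, so the count is 8.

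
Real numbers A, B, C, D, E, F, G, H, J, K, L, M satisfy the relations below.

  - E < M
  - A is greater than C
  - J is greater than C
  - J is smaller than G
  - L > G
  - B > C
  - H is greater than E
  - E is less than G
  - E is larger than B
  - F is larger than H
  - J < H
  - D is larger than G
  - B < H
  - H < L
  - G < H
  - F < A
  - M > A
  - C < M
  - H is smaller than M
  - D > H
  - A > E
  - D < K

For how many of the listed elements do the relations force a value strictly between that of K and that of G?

Chaining upward from G reaches: H, F, D, L, A, M.
Chaining downward from K reaches: C, B, E, J, H, D.
Strictly between G and K are those in both lists: H, D — 2 elements.

2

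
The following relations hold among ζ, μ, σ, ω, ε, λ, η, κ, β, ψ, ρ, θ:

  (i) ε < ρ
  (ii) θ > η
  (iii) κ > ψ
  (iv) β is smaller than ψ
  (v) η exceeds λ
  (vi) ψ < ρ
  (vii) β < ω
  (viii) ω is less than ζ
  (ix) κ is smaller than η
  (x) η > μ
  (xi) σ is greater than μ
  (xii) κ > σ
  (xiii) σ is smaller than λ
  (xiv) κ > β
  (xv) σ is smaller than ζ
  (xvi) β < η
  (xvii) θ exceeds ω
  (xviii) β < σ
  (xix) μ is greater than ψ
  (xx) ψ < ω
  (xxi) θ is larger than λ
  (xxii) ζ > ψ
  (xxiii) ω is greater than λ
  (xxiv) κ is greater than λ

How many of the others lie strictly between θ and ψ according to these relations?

6

The relations place ψ below θ. An element lies strictly between them when it is forced above ψ and also forced below θ.
Above ψ: {μ, ρ, σ, λ, ω, ζ, κ, η}. Below θ: {β, μ, σ, λ, ω, κ, η}.
Intersection: {μ, σ, λ, ω, κ, η} — 6.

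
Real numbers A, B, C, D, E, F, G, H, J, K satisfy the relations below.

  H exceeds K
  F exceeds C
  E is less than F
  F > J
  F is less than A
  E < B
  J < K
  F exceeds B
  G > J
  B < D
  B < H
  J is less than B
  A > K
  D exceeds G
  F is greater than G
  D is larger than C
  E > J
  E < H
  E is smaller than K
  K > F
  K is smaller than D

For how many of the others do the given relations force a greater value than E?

6

From E the given relations immediately reach B, F, K, H.
From those, D, A — 6 in total.
Nothing else is reachable above E; 6 in all.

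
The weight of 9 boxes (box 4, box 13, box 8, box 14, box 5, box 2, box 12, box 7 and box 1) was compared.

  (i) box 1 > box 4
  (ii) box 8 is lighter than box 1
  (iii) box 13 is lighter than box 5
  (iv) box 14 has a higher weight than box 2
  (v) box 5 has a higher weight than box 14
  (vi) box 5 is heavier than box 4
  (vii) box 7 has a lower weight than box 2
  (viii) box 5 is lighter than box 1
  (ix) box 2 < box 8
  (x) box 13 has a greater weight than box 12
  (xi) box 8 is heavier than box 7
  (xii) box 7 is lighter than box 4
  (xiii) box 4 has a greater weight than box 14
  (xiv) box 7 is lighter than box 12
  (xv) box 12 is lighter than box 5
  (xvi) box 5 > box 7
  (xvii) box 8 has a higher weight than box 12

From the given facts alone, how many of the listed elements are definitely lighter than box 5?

6

Directly below box 5: box 7, box 12, box 13, box 14, box 4.
One step further: box 2 (6 so far).
Nothing else is reachable below box 5; 6 in all.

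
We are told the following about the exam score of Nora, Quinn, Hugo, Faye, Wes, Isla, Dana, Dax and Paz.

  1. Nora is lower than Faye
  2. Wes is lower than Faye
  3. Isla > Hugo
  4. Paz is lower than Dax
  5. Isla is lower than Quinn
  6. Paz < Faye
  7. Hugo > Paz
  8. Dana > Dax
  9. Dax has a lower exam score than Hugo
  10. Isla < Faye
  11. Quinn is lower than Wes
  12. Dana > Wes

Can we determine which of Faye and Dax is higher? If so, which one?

Faye

Dax < Hugo and Hugo < Isla give Dax < Isla.
Then Isla < Quinn extends the chain to Quinn.
Then Quinn < Wes extends the chain to Wes.
With Wes < Faye: Dax < Hugo < Isla < Quinn < Wes < Faye.
So Faye is higher.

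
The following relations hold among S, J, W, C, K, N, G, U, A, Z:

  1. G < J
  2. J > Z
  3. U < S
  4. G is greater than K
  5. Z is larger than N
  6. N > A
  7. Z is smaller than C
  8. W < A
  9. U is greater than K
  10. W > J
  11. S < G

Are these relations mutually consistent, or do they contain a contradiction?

inconsistent

We have Z < J stated directly, yet also J < W < A < N < Z by chaining the others — so J < Z. Contradiction.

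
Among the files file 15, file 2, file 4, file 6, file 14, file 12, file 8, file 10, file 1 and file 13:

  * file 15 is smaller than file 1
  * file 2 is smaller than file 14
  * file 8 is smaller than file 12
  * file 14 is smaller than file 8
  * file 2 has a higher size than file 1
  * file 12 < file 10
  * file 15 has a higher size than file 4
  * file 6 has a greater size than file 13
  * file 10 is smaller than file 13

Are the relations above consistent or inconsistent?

The single ordering file 4 < file 15 < file 1 < file 2 < file 14 < file 8 < file 12 < file 10 < file 13 < file 6 satisfies every listed relation, so no contradiction arises.

consistent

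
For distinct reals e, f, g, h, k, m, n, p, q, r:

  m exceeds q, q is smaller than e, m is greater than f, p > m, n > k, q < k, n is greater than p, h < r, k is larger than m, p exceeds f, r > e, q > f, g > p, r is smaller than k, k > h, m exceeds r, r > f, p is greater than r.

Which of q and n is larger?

n

Following the relations from q: q < e < r < m < k < n.
So q < n; n is the larger of the two.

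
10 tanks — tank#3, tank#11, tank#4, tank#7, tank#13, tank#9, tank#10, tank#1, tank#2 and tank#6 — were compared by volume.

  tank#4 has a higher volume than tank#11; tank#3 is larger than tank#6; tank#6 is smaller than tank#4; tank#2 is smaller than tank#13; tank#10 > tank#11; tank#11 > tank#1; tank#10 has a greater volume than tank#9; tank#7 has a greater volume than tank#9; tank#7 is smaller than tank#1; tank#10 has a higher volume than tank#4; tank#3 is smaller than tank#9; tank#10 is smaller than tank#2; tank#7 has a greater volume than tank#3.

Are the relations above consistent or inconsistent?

Every relation is compatible with tank#6 < tank#3 < tank#9 < tank#7 < tank#1 < tank#11 < tank#4 < tank#10 < tank#2 < tank#13; the set is consistent.

consistent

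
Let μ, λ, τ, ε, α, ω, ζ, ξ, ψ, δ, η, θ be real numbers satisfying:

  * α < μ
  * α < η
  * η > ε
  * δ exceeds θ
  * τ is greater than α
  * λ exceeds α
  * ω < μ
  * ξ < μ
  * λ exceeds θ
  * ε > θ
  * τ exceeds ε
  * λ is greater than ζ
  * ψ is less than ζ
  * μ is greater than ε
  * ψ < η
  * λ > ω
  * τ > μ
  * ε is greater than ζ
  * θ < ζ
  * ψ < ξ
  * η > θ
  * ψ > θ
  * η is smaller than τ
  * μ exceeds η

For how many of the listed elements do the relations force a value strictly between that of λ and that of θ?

2

Chaining upward from θ reaches: ψ, ζ, ε, ξ, η, μ, δ, τ.
Chaining downward from λ reaches: ψ, ζ, ω, α.
Strictly between θ and λ are those in both lists: ψ, ζ — 2 elements.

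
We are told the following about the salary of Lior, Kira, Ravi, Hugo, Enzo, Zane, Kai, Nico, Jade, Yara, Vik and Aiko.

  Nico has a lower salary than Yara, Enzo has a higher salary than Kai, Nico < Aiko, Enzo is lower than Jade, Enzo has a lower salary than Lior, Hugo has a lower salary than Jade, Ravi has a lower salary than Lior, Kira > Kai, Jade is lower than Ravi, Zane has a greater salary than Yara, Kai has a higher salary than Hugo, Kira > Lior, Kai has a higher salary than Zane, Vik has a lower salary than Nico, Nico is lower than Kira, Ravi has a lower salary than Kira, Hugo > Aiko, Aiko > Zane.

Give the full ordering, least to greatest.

Nothing is placed below Vik, so it is least; from there Vik < Nico; Nico < Yara; Yara < Zane; Zane < Aiko; Aiko < Hugo; Hugo < Kai; Kai < Enzo; Enzo < Jade; Jade < Ravi; Ravi < Lior; Lior < Kira, each given directly.

Vik < Nico < Yara < Zane < Aiko < Hugo < Kai < Enzo < Jade < Ravi < Lior < Kira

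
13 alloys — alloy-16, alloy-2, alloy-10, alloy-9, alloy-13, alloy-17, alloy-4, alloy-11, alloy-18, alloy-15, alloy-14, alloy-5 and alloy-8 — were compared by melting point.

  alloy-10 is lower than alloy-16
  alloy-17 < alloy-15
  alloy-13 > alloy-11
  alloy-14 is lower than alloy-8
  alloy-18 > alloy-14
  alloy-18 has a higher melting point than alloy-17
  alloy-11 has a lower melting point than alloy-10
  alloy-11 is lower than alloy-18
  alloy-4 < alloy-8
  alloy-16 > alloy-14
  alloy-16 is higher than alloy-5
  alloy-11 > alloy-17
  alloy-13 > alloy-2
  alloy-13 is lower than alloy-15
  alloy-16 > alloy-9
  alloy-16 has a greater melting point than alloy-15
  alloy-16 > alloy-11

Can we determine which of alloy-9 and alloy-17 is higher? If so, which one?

undetermined

Following every chain through alloy-17: above alloy-17 we get alloy-11, alloy-10, alloy-13, alloy-15, alloy-18, alloy-16.
alloy-9 is not reached, and no chain runs the other way from alloy-9 to alloy-17.
So the given relations leave the order of alloy-17 and alloy-9 undetermined.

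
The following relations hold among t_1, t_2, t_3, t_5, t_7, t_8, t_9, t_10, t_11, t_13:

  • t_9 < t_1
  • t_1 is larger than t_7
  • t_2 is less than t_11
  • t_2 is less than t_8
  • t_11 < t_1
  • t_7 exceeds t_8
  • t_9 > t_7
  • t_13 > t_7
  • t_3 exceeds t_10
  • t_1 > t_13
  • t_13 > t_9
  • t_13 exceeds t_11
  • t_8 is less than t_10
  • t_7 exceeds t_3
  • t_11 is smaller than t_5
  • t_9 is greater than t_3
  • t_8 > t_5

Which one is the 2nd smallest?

Piecing the relations together gives one ordering: t_2 < t_11 < t_5 < t_8 < t_10 < t_3 < t_7 < t_9 < t_13 < t_1.
Counting 2 from the smallest end gives t_11.

t_11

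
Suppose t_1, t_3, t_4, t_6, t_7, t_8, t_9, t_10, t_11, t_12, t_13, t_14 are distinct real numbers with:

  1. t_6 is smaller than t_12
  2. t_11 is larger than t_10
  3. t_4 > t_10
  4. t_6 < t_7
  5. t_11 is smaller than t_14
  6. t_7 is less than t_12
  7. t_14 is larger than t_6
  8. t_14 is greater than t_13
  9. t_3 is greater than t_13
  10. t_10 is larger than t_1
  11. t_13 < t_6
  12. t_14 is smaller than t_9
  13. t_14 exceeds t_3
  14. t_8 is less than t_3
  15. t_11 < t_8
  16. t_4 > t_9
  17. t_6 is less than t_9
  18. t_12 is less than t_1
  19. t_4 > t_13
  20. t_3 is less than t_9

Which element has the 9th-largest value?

t_12

Piecing the relations together gives one ordering: t_13 < t_6 < t_7 < t_12 < t_1 < t_10 < t_11 < t_8 < t_3 < t_14 < t_9 < t_4.
Counting 9 from the largest end gives t_12.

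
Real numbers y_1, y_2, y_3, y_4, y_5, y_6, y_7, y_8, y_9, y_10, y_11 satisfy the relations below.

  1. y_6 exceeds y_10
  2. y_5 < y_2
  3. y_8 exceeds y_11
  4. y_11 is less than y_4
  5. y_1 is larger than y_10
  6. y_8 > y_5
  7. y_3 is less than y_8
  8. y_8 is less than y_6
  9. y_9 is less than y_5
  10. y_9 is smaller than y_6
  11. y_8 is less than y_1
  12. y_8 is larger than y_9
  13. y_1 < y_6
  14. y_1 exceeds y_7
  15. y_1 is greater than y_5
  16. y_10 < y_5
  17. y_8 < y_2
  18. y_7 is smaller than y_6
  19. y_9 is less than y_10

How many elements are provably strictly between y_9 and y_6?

4

The relations place y_9 below y_6. An element lies strictly between them when it is forced above y_9 and also forced below y_6.
Above y_9: {y_10, y_5, y_8, y_2, y_1}. Below y_6: {y_3, y_10, y_11, y_5, y_7, y_8, y_1}.
Intersection: {y_10, y_5, y_8, y_1} — 4.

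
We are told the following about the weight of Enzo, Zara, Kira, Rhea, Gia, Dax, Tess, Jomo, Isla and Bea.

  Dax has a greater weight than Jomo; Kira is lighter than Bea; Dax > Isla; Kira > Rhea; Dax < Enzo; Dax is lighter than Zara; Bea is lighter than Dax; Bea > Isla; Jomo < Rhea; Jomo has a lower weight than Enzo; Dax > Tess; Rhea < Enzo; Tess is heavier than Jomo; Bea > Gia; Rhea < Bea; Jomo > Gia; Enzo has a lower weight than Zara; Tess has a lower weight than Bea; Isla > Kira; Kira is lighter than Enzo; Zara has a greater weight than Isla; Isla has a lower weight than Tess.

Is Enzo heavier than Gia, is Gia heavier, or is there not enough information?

Following the relations from Gia: Gia < Jomo < Rhea < Kira < Isla < Tess < Bea < Dax < Enzo.
So Enzo is heavier.

Enzo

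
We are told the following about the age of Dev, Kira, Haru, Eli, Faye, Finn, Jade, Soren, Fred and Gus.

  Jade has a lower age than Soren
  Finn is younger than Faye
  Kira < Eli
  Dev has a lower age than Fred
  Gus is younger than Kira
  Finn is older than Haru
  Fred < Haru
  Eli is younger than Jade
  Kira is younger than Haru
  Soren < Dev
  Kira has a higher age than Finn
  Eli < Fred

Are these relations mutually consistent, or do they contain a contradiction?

inconsistent

We have Finn < Kira stated directly, yet also Kira < Eli < Jade < Soren < Dev < Fred < Haru < Finn by chaining the others — so Kira < Finn. Contradiction.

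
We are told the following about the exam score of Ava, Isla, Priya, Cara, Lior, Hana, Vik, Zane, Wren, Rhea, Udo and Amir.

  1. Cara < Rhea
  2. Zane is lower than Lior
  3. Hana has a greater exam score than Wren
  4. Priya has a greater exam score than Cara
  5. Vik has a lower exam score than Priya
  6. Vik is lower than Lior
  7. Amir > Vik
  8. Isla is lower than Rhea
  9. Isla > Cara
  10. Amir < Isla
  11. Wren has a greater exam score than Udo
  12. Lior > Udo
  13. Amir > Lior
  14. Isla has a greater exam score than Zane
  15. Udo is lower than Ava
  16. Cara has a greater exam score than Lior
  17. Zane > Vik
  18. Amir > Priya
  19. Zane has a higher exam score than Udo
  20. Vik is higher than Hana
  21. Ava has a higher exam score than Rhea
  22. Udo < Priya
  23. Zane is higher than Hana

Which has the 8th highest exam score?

The consecutive relations fix a unique order: Udo < Wren < Hana < Vik < Zane < Lior < Cara < Priya < Amir < Isla < Rhea < Ava.
The 8th largest is Zane.

Zane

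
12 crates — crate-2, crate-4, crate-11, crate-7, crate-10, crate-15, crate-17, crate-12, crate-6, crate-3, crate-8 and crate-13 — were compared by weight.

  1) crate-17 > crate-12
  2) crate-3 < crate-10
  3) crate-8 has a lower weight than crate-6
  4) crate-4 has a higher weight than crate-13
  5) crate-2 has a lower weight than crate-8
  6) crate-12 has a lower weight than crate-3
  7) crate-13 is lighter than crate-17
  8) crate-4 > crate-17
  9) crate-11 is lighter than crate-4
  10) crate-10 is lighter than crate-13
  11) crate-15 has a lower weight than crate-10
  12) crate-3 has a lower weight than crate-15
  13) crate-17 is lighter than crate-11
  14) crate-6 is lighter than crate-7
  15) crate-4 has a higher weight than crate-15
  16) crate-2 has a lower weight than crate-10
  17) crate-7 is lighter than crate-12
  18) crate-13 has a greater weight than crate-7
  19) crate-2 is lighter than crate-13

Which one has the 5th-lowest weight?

The consecutive relations fix a unique order: crate-2 < crate-8 < crate-6 < crate-7 < crate-12 < crate-3 < crate-15 < crate-10 < crate-13 < crate-17 < crate-11 < crate-4.
The 5th smallest is crate-12.

crate-12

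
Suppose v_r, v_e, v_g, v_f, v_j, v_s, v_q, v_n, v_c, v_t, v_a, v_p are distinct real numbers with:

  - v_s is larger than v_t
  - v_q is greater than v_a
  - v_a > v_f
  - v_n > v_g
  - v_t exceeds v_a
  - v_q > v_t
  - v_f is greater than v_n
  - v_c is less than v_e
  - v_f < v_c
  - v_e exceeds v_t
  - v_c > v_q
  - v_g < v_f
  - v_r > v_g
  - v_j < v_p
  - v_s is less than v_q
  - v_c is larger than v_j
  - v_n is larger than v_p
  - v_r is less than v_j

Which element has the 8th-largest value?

Piecing the relations together gives one ordering: v_g < v_r < v_j < v_p < v_n < v_f < v_a < v_t < v_s < v_q < v_c < v_e.
The 8th largest is v_n.

v_n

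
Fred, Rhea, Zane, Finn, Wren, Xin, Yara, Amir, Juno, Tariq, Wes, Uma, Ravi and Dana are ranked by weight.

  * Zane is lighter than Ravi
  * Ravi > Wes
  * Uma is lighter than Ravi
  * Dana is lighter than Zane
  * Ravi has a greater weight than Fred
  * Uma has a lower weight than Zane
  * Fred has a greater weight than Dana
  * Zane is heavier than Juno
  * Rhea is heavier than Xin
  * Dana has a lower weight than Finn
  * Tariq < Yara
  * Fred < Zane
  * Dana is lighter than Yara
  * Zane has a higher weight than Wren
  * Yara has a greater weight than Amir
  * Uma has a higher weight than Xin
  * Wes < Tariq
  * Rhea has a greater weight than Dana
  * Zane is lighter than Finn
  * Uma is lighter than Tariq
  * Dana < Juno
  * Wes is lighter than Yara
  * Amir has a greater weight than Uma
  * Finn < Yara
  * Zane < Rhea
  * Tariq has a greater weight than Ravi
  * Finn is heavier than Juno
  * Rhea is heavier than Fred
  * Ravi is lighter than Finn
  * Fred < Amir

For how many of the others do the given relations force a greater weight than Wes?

4

Directly above Wes: Ravi, Tariq, Yara.
One step further: Finn (4 so far).
No other element is forced above Wes by the given relations, so the count is 4.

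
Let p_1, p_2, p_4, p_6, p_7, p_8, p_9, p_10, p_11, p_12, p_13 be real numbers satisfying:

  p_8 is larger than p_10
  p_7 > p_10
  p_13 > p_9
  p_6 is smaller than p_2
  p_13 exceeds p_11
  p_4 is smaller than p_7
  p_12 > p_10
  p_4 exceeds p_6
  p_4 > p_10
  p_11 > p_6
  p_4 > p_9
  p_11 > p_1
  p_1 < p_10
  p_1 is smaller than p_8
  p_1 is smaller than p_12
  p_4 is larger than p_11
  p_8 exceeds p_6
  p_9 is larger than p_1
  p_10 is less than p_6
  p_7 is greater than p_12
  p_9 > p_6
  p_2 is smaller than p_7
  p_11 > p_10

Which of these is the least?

Chaining upward from p_1: directly above it, p_10, p_12, p_9, p_11, p_8; then p_6, p_4, p_13, p_7; then p_2.
That covers every other element, and nothing is given below p_1, so p_1 is the least.

p_1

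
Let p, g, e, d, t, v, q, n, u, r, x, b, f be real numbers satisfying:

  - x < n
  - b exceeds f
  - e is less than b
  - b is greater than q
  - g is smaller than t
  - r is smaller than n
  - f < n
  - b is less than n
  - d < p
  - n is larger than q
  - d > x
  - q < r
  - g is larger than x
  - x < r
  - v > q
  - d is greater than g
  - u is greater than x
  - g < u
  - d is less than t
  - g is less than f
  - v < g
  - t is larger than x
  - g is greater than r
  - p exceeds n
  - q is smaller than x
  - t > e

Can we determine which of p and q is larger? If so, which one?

q < x and x < r give q < r.
With r < g: q < x < r < g.
Then g < f extends the chain to f.
Then f < b extends the chain to b.
With b < n: q < x < r < g < f < b < n.
Then n < p extends the chain to p.
So p is larger.

p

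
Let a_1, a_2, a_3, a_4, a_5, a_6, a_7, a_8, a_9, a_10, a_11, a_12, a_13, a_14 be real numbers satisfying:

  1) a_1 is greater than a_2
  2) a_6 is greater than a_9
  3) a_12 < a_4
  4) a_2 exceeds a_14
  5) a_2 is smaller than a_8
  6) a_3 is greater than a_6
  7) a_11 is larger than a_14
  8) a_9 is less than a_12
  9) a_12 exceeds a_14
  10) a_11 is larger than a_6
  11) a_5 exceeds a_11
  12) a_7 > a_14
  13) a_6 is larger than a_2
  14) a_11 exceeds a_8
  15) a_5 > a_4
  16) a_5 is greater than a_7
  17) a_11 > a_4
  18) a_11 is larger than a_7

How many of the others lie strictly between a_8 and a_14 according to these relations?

The relations place a_14 below a_8. An element lies strictly between them when it is forced above a_14 and also forced below a_8.
Above a_14: {a_2, a_7, a_12, a_6, a_4, a_11, a_5, a_1, a_3}. Below a_8: {a_2}.
Intersection: {a_2} — 1.

1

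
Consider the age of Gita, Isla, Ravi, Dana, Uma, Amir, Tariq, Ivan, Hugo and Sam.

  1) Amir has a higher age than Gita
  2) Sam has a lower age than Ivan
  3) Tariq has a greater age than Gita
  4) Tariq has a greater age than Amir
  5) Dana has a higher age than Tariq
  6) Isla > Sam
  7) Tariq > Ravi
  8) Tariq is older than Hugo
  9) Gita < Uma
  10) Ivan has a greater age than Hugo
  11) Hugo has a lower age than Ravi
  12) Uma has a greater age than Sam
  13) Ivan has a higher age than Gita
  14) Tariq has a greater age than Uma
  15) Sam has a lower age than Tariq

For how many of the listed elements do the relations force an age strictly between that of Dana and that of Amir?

The relations place Amir below Dana. An element lies strictly between them when it is forced above Amir and also forced below Dana.
Above Amir: {Tariq}. Below Dana: {Sam, Gita, Hugo, Uma, Ravi, Tariq}.
Intersection: {Tariq} — 1.

1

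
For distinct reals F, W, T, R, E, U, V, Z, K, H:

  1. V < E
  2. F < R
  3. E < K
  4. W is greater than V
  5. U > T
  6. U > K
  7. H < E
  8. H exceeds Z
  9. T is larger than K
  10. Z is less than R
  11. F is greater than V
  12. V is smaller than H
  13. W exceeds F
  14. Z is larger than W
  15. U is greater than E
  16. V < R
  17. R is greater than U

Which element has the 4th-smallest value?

Z

Piecing the relations together gives one ordering: V < F < W < Z < H < E < K < T < U < R.
The 4th smallest is Z.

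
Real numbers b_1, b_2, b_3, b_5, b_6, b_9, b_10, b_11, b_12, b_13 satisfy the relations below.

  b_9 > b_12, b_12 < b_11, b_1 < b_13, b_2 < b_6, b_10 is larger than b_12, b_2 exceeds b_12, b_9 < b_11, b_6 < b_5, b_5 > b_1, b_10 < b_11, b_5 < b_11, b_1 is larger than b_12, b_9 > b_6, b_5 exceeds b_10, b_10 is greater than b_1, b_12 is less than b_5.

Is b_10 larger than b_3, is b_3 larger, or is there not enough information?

Following every chain through b_10: above b_10 we get b_5, b_11; below b_10 we get b_12, b_1.
b_3 is not reached, and no chain runs the other way from b_3 to b_10.
So the given relations leave the order of b_10 and b_3 undetermined.

undetermined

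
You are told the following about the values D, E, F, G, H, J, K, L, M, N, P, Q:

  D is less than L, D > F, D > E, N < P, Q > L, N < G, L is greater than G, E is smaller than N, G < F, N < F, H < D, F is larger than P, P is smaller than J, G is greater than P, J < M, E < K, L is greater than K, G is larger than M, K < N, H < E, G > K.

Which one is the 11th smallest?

Piecing the relations together gives one ordering: H < E < K < N < P < J < M < G < F < D < L < Q.
The 11th smallest is L.

L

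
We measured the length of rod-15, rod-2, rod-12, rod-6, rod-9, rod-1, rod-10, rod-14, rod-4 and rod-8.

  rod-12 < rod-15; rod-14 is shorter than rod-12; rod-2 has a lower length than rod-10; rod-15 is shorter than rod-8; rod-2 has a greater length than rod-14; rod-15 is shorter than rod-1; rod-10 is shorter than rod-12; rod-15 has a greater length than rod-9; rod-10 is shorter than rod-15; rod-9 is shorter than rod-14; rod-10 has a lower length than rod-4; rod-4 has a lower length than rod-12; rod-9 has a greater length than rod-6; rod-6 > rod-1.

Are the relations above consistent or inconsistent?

inconsistent

Chaining the given relations yields rod-1 < rod-6 < rod-9 < rod-14 < rod-2 < rod-10 < rod-4 < rod-12 < rod-15, so rod-1 < rod-15. But one relation states rod-15 < rod-1. These cannot both hold.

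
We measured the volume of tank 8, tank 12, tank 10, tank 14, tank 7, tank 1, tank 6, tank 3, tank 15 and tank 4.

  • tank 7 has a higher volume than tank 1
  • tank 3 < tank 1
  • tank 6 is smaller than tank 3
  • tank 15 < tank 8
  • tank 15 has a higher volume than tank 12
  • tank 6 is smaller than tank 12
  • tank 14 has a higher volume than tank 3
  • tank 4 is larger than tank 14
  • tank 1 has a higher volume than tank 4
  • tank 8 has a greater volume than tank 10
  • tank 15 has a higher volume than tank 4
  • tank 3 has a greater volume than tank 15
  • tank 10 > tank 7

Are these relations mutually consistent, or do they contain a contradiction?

We have tank 4 < tank 15 stated directly, yet also tank 15 < tank 3 < tank 14 < tank 4 by chaining the others — so tank 15 < tank 4. Contradiction.

inconsistent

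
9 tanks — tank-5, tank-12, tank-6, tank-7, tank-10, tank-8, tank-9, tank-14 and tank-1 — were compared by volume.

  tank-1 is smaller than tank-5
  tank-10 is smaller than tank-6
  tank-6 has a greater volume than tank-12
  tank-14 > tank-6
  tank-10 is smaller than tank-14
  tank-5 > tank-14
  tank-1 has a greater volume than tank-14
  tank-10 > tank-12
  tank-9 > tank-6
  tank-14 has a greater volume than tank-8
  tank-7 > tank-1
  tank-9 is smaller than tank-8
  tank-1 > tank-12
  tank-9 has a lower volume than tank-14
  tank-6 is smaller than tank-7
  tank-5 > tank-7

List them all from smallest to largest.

The consecutive links are each given: tank-12 < tank-10; tank-10 < tank-6; tank-6 < tank-9; tank-9 < tank-8; tank-8 < tank-14; tank-14 < tank-1; tank-1 < tank-7; tank-7 < tank-5.

tank-12 < tank-10 < tank-6 < tank-9 < tank-8 < tank-14 < tank-1 < tank-7 < tank-5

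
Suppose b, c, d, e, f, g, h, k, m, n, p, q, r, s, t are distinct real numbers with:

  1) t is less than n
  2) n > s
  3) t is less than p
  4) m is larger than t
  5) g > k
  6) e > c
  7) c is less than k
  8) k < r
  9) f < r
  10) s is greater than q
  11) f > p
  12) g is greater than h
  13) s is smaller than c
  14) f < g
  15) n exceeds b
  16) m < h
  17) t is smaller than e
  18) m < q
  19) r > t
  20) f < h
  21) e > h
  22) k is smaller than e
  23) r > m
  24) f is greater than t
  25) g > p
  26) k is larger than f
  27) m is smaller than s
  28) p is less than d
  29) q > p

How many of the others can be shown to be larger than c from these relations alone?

Directly above c: k, e.
One step further: r, g (4 so far).
Nothing else is reachable above c; 4 in all.

4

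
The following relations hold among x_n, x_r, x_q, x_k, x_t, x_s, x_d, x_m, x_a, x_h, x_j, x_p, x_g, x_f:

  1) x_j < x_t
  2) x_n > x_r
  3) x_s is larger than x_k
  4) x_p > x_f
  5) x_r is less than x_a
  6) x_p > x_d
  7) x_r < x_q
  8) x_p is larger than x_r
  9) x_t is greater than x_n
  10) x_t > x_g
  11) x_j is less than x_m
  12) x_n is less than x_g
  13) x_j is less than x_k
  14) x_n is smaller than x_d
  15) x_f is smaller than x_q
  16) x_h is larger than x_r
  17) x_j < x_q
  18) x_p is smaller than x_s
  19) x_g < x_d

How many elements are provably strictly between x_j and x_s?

The relations place x_j below x_s. An element lies strictly between them when it is forced above x_j and also forced below x_s.
Above x_j: {x_m, x_t, x_k, x_q}. Below x_s: {x_r, x_n, x_g, x_f, x_d, x_p, x_k}.
Intersection: {x_k} — 1.

1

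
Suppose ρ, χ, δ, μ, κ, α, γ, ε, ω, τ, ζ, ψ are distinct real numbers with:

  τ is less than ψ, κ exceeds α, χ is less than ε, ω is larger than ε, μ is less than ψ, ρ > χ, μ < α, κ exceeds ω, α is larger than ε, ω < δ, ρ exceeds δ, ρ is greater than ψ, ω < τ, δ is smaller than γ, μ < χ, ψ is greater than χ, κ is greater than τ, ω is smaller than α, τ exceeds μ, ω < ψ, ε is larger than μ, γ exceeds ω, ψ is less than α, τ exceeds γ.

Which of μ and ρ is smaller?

Link the given pairs in sequence: μ < χ; χ < ε; ε < ω; ω < δ; δ < γ; γ < τ; τ < ψ; ψ < ρ.
Chaining these gives μ < χ < ε < ω < δ < γ < τ < ψ < ρ.
So μ < ρ; μ is the smaller of the two.

μ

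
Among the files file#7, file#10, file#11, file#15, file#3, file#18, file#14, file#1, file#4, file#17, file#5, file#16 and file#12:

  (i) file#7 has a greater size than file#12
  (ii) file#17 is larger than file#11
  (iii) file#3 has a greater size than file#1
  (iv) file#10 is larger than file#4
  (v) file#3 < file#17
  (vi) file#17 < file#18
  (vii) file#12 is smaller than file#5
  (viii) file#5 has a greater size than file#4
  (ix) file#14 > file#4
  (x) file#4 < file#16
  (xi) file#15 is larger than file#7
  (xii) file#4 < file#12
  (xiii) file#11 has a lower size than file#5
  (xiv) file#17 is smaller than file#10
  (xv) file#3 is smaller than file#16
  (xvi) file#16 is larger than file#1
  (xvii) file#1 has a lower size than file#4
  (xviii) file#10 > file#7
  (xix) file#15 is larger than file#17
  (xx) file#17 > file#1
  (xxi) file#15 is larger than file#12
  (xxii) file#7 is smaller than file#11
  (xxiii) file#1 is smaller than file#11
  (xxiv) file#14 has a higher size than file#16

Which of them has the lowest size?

Chaining upward from file#1: directly above it, file#4, file#3, file#11, file#17, file#16; then file#12, file#5, file#10, file#18, file#15, file#14; then file#7.
That covers every other element, and nothing is given below file#1, so file#1 is the lowest size.

file#1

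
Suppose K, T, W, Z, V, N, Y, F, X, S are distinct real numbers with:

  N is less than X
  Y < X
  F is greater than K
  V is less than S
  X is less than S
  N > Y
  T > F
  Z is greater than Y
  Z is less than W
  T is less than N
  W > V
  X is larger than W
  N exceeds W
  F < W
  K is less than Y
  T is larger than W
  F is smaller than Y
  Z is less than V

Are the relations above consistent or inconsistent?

consistent

Every relation is compatible with K < F < Y < Z < V < W < T < N < X < S; the set is consistent.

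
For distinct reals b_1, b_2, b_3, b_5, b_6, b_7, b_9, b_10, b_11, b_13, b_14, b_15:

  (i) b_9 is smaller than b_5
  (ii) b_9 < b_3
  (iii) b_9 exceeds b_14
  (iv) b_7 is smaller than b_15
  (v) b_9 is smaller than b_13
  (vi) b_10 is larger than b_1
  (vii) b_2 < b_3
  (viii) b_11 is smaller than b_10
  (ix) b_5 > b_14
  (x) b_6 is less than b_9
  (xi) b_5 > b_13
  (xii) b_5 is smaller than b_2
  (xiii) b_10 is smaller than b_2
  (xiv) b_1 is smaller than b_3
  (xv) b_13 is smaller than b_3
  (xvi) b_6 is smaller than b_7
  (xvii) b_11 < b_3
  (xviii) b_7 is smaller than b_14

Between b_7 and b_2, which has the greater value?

b_7 < b_14 and b_14 < b_9 give b_7 < b_9.
Then b_9 < b_13 extends the chain to b_13.
With b_13 < b_5: b_7 < b_14 < b_9 < b_13 < b_5.
Then b_5 < b_2 extends the chain to b_2.
So b_7 < b_2; b_2 is the larger of the two.

b_2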